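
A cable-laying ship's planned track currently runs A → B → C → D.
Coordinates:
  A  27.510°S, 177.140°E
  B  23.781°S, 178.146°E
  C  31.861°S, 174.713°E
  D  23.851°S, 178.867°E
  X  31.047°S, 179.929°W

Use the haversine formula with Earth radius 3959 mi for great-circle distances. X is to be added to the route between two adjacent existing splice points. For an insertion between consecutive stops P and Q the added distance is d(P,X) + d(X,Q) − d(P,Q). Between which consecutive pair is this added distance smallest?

Added distance for inserting X between each consecutive pair:
A–B: 552.1 mi
B–C: 240.2 mi
C–D: 214.7 mi
Smallest added distance is 214.7 mi, inserting between C and D.

between C and D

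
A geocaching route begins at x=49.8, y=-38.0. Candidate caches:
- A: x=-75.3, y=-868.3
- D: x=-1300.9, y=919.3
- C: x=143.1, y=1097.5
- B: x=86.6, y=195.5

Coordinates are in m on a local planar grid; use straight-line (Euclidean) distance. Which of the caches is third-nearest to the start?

C

Distances from the start (x=49.8, y=-38.0):
B: 236.4 m
A: 839.7 m
C: 1139.3 m
D: 1655.5 m
The third-nearest is C at 1139.3 m.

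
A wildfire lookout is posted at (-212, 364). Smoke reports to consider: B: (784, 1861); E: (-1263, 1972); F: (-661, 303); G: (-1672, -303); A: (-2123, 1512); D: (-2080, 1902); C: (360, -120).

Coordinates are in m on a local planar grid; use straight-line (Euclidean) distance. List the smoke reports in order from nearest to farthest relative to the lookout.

F, C, G, B, E, A, D

Distances from the lookout:
F (-661, 303): 453.1 m
C (360, -120): 749.3 m
G (-1672, -303): 1605.1 m
B (784, 1861): 1798.1 m
E (-1263, 1972): 1921.0 m
A (-2123, 1512): 2229.3 m
D (-2080, 1902): 2419.7 m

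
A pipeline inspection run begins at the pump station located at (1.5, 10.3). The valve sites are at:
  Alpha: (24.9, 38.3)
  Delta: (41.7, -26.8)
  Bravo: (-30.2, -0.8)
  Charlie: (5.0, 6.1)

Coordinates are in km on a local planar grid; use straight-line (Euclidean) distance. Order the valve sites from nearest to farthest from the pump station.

Distances from the pump station:
Charlie (5.0, 6.1): 5.5 km
Bravo (-30.2, -0.8): 33.6 km
Alpha (24.9, 38.3): 36.5 km
Delta (41.7, -26.8): 54.7 km

Charlie, Bravo, Alpha, Delta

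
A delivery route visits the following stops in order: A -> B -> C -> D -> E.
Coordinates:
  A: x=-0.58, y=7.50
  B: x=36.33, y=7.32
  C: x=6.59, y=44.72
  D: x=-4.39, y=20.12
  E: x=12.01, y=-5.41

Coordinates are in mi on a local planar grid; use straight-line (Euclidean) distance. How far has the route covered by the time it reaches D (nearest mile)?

112 mi

Leg distances:
A→B: 36.9 mi  (cumulative 36.9 mi)
B→C: 47.8 mi  (cumulative 84.7 mi)
C→D: 26.9 mi  (cumulative 111.6 mi)
Cumulative distance at D ≈ 112 mi.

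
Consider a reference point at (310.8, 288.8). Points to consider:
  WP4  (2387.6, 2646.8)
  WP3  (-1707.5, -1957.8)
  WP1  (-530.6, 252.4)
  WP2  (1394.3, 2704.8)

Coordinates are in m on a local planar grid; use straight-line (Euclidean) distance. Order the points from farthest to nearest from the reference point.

Distance from the reference point at (310.8, 288.8) to each:
WP4 (2387.6, 2646.8): 3142.2 m
WP3 (-1707.5, -1957.8): 3020.1 m
WP2 (1394.3, 2704.8): 2647.8 m
WP1 (-530.6, 252.4): 842.2 m

WP4, WP3, WP2, WP1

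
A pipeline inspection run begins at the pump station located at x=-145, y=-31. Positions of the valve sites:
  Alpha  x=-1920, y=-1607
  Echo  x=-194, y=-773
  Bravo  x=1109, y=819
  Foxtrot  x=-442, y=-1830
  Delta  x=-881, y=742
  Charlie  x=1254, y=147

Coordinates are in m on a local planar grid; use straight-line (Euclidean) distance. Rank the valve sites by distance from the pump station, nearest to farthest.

Echo, Delta, Charlie, Bravo, Foxtrot, Alpha

Distance from the pump station at x=-145, y=-31 to each:
Echo x=-194, y=-773: 743.6 m
Delta x=-881, y=742: 1067.3 m
Charlie x=1254, y=147: 1410.3 m
Bravo x=1109, y=819: 1514.9 m
Foxtrot x=-442, y=-1830: 1823.4 m
Alpha x=-1920, y=-1607: 2373.7 m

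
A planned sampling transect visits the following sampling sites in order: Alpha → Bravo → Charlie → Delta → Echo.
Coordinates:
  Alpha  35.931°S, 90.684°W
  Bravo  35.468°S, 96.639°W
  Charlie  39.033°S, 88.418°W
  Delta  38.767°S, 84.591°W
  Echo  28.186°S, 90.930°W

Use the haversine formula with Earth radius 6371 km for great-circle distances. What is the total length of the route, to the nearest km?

3015 km

Leg distances:
Alpha→Bravo: 540.1 km  (cumulative 540.1 km)
Bravo→Charlie: 828.1 km  (cumulative 1368.2 km)
Charlie→Delta: 332.5 km  (cumulative 1700.7 km)
Delta→Echo: 1314.4 km  (cumulative 3015.1 km)
Total route length ≈ 3015 km.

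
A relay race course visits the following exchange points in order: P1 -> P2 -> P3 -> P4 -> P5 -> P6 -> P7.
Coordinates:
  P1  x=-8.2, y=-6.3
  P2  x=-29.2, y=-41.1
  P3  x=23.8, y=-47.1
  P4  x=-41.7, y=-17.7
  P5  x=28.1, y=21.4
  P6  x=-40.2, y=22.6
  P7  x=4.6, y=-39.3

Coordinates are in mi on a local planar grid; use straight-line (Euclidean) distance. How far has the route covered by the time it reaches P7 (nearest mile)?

Leg distances:
P1→P2: 40.6 mi  (cumulative 40.6 mi)
P2→P3: 53.3 mi  (cumulative 94.0 mi)
P3→P4: 71.8 mi  (cumulative 165.8 mi)
P4→P5: 80.0 mi  (cumulative 245.8 mi)
P5→P6: 68.3 mi  (cumulative 314.1 mi)
P6→P7: 76.4 mi  (cumulative 390.5 mi)
Cumulative distance at P7 ≈ 391 mi.

391 mi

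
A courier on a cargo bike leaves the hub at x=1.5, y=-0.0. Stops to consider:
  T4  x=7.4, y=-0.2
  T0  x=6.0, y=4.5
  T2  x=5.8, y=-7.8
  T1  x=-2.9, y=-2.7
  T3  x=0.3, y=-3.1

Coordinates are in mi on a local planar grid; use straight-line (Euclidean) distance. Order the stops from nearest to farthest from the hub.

Distances from the hub:
T3 x=0.3, y=-3.1: 3.3 mi
T1 x=-2.9, y=-2.7: 5.2 mi
T4 x=7.4, y=-0.2: 5.9 mi
T0 x=6.0, y=4.5: 6.4 mi
T2 x=5.8, y=-7.8: 8.9 mi

T3, T1, T4, T0, T2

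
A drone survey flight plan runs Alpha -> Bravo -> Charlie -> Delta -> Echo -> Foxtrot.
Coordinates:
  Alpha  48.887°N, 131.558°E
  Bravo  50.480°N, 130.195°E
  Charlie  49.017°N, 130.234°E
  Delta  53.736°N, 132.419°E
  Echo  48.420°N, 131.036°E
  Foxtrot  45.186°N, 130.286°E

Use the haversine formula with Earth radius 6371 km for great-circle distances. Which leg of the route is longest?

Leg distances:
Alpha→Bravo: 202.5 km
Bravo→Charlie: 162.7 km
Charlie→Delta: 546.1 km
Delta→Echo: 598.9 km
Echo→Foxtrot: 364.1 km
The longest leg is Delta–Echo at 598.9 km.

Delta–Echo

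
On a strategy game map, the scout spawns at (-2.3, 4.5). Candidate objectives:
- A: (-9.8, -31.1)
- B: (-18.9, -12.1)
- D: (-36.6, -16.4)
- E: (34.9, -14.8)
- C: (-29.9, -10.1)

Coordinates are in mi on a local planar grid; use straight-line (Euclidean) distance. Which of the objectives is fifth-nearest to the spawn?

Distances from the spawn ((-2.3, 4.5)):
B: 23.5 mi
C: 31.2 mi
A: 36.4 mi
D: 40.2 mi
E: 41.9 mi
The fifth-nearest is E at 41.9 mi.

E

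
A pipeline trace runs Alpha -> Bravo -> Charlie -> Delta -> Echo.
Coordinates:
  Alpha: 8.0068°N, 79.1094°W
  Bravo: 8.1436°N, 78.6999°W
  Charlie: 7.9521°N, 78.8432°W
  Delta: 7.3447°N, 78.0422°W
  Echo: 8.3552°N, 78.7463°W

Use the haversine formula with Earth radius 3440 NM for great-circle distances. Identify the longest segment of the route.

Delta–Echo

Leg distances:
Alpha→Bravo: 25.7 NM
Bravo→Charlie: 14.3 NM
Charlie→Delta: 60.0 NM
Delta→Echo: 73.7 NM
The longest leg is Delta–Echo at 73.7 NM.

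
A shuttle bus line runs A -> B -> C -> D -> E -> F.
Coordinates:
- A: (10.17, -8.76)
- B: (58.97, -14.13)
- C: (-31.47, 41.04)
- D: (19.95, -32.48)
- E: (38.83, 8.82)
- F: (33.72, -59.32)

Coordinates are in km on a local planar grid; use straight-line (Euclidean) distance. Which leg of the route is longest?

Leg distances:
A→B: 49.1 km
B→C: 105.9 km
C→D: 89.7 km
D→E: 45.4 km
E→F: 68.3 km
The longest leg is B–C at 105.9 km.

B–C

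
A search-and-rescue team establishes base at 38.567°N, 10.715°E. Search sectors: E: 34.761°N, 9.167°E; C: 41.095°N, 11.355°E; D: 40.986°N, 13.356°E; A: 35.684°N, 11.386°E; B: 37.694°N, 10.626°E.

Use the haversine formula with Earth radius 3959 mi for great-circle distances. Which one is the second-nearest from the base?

C

Distances from the base (38.567°N, 10.715°E):
B: 60.5 mi
C: 177.9 mi
A: 202.6 mi
D: 218.2 mi
E: 276.6 mi
The second-nearest is C at 177.9 mi.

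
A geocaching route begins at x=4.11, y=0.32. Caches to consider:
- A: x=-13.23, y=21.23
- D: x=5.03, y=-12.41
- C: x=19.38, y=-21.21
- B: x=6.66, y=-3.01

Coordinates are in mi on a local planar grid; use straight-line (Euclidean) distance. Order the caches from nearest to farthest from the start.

Computing each straight-line distance from x=4.11, y=0.32:
B x=6.66, y=-3.01: 4.2 mi
D x=5.03, y=-12.41: 12.8 mi
C x=19.38, y=-21.21: 26.4 mi
A x=-13.23, y=21.23: 27.2 mi

B, D, C, A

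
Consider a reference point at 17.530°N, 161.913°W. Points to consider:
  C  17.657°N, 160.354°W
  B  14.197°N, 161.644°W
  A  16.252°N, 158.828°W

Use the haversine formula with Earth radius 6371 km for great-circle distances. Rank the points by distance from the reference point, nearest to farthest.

C, A, B

Computing each great-circle distance from 17.530°N, 161.913°W:
C 17.657°N, 160.354°W: 165.8 km
A 16.252°N, 158.828°W: 357.7 km
B 14.197°N, 161.644°W: 371.7 km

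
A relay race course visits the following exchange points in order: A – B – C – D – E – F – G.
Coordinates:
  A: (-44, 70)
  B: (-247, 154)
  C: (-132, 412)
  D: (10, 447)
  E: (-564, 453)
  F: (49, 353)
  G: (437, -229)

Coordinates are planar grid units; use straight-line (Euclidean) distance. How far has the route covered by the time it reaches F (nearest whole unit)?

1844

Leg distances:
A→B: 219.7  (cumulative 219.7)
B→C: 282.5  (cumulative 502.2)
C→D: 146.2  (cumulative 648.4)
D→E: 574.0  (cumulative 1222.4)
E→F: 621.1  (cumulative 1843.5)
Cumulative distance at F ≈ 1844.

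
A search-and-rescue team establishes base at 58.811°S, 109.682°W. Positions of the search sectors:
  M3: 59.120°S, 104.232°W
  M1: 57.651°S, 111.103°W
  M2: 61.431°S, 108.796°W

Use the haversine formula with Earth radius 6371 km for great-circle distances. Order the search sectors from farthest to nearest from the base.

Computing each great-circle distance from 58.811°S, 109.682°W:
M3 59.120°S, 104.232°W: 314.2 km
M2 61.431°S, 108.796°W: 295.4 km
M1 57.651°S, 111.103°W: 153.5 km

M3, M2, M1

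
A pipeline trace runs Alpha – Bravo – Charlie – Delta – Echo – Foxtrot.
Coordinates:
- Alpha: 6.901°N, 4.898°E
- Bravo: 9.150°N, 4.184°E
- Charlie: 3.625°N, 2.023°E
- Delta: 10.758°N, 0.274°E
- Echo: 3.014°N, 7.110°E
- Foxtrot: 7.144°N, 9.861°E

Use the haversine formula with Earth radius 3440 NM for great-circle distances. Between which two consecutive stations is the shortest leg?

Alpha–Bravo

Leg distances:
Alpha→Bravo: 141.5 NM
Bravo→Charlie: 355.9 NM
Charlie→Delta: 440.7 NM
Delta→Echo: 618.0 NM
Echo→Foxtrot: 297.6 NM
The shortest leg is Alpha–Bravo at 141.5 NM.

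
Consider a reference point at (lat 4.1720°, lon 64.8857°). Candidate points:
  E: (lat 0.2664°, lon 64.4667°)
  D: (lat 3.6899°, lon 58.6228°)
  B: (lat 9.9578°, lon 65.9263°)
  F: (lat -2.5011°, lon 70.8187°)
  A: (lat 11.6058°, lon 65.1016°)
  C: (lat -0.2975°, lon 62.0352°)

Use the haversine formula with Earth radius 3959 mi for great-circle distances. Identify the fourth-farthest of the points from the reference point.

Distance to each, sorted:
F: 616.8 mi
A: 513.9 mi
D: 433.0 mi
B: 406.1 mi
C: 366.2 mi
E: 271.4 mi
The fourth-farthest is B at 406.1 mi.

B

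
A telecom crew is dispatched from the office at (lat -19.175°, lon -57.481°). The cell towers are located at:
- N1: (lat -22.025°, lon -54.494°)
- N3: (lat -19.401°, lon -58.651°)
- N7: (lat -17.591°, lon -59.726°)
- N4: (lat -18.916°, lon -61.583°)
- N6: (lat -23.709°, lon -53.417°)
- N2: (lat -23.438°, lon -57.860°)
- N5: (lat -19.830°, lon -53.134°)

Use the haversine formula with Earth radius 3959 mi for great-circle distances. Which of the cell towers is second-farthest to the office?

N2

Distance to each, sorted:
N6: 407.9 mi
N2: 295.6 mi
N5: 286.7 mi
N1: 275.9 mi
N4: 268.5 mi
N7: 183.4 mi
N3: 77.9 mi
The second-farthest is N2 at 295.6 mi.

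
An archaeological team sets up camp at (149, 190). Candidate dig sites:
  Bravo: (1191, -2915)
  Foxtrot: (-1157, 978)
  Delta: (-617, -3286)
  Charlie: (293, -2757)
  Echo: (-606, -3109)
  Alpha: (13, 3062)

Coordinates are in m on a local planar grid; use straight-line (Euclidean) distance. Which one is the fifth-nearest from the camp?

Distances from the camp ((149, 190)):
Foxtrot: 1525.3 m
Alpha: 2875.2 m
Charlie: 2950.5 m
Bravo: 3275.2 m
Echo: 3384.3 m
Delta: 3559.4 m
The fifth-nearest is Echo at 3384.3 m.

Echo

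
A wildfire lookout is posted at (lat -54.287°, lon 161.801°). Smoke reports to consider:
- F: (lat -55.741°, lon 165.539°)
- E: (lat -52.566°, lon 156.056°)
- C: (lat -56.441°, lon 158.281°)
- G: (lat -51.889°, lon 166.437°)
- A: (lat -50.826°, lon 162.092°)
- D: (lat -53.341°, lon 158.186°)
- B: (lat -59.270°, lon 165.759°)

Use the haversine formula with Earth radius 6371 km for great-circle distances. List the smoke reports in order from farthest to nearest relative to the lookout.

B, E, G, A, C, F, D

Distance from the lookout at (lat -54.287°, lon 161.801°) to each:
B (lat -59.270°, lon 165.759°): 604.0 km
E (lat -52.566°, lon 156.056°): 425.9 km
G (lat -51.889°, lon 166.437°): 408.5 km
A (lat -50.826°, lon 162.092°): 385.3 km
C (lat -56.441°, lon 158.281°): 326.8 km
F (lat -55.741°, lon 165.539°): 287.9 km
D (lat -53.341°, lon 158.186°): 259.6 km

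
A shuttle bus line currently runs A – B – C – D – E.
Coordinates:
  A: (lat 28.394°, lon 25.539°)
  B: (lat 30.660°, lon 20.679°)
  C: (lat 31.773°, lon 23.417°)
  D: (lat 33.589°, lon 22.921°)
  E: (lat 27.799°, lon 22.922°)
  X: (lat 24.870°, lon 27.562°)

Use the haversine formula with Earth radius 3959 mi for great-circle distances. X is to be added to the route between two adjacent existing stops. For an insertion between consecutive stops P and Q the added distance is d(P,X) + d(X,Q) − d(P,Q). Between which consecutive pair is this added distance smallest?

between A and B

Added distance for inserting X between each consecutive pair:
A–B: 522.6 mi
B–C: 940.6 mi
C–D: 1074.7 mi
D–E: 615.4 mi
Smallest added distance is 522.6 mi, inserting between A and B.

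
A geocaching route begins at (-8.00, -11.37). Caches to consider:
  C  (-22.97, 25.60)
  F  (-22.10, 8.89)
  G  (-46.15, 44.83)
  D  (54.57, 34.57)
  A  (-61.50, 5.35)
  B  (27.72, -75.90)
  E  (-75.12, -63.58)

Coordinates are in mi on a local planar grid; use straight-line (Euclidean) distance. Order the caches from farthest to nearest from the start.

E, D, B, G, A, C, F

Distances from the start:
E (-75.12, -63.58): 85.0 mi
D (54.57, 34.57): 77.6 mi
B (27.72, -75.90): 73.8 mi
G (-46.15, 44.83): 67.9 mi
A (-61.50, 5.35): 56.1 mi
C (-22.97, 25.60): 39.9 mi
F (-22.10, 8.89): 24.7 mi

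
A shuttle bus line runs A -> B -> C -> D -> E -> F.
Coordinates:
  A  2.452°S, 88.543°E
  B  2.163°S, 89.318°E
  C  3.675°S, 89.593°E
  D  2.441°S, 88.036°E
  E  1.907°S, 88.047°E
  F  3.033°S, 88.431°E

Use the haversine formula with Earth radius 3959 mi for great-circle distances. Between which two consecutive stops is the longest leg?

Leg distances:
A→B: 57.1 mi
B→C: 106.2 mi
C→D: 137.2 mi
D→E: 36.9 mi
E→F: 82.2 mi
The longest leg is C–D at 137.2 mi.

C–D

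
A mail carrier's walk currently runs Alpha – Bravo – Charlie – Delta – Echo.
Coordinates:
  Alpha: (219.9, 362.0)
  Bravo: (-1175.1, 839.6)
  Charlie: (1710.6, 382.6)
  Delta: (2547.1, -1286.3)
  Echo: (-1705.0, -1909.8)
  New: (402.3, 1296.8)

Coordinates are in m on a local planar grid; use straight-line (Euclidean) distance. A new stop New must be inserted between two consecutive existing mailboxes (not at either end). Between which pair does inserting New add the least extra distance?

Added distance for inserting New between each consecutive pair:
Alpha–Bravo: 1120.3 m
Bravo–Charlie: 316.7 m
Charlie–Delta: 3086.7 m
Delta–Echo: 2897.0 m
Smallest added distance is 316.7 m, inserting between Bravo and Charlie.

between Bravo and Charlie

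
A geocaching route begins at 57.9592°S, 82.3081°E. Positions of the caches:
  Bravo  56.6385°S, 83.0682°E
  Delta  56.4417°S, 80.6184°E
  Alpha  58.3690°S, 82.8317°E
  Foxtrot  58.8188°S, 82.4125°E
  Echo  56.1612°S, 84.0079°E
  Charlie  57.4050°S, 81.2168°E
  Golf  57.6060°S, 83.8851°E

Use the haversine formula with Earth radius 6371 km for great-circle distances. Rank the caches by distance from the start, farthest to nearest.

Echo, Delta, Bravo, Golf, Foxtrot, Charlie, Alpha

Computing each great-circle distance from 57.9592°S, 82.3081°E:
Echo 56.1612°S, 84.0079°E: 224.8 km
Delta 56.4417°S, 80.6184°E: 197.0 km
Bravo 56.6385°S, 83.0682°E: 153.8 km
Golf 57.6060°S, 83.8851°E: 101.4 km
Foxtrot 58.8188°S, 82.4125°E: 95.8 km
Charlie 57.4050°S, 81.2168°E: 89.5 km
Alpha 58.3690°S, 82.8317°E: 55.0 km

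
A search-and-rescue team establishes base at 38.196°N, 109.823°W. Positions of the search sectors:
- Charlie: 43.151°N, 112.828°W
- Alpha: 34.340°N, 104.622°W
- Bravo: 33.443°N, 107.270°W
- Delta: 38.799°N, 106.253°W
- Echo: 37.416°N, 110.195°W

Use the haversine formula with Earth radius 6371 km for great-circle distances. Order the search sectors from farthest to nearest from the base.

Alpha, Charlie, Bravo, Delta, Echo

Computing each great-circle distance from 38.196°N, 109.823°W:
Alpha 34.340°N, 104.622°W: 633.2 km
Charlie 43.151°N, 112.828°W: 606.3 km
Bravo 33.443°N, 107.270°W: 576.4 km
Delta 38.799°N, 106.253°W: 317.8 km
Echo 37.416°N, 110.195°W: 92.7 km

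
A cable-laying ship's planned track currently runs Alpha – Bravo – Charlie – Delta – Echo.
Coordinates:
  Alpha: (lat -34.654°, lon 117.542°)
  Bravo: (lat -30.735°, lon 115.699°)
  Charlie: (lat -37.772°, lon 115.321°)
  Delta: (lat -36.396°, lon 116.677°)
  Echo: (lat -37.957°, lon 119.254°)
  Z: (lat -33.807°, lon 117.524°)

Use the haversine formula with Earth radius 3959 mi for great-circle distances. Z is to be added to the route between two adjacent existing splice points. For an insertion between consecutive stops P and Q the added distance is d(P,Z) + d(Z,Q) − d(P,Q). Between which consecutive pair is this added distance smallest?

between Alpha and Bravo

Added distance for inserting Z between each consecutive pair:
Alpha–Bravo: 4.9 mi
Bravo–Charlie: 51.3 mi
Charlie–Delta: 364.7 mi
Delta–Echo: 309.6 mi
Smallest added distance is 4.9 mi, inserting between Alpha and Bravo.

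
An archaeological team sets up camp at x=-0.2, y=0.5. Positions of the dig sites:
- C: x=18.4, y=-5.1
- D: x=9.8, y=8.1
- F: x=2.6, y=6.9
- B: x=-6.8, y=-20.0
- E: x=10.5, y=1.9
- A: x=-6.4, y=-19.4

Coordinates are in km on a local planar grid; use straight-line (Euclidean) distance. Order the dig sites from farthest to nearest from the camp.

B, A, C, D, E, F

Distances from the camp:
B x=-6.8, y=-20.0: 21.5 km
A x=-6.4, y=-19.4: 20.8 km
C x=18.4, y=-5.1: 19.4 km
D x=9.8, y=8.1: 12.6 km
E x=10.5, y=1.9: 10.8 km
F x=2.6, y=6.9: 7.0 km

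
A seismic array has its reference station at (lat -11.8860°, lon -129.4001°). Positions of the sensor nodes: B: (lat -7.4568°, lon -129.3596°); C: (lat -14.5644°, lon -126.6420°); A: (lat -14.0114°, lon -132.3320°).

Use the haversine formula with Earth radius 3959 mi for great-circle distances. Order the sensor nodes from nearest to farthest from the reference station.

Computing each great-circle distance from (lat -11.8860°, lon -129.4001°):
A (lat -14.0114°, lon -132.3320°): 246.1 mi
C (lat -14.5644°, lon -126.6420°): 262.0 mi
B (lat -7.4568°, lon -129.3596°): 306.1 mi

A, C, B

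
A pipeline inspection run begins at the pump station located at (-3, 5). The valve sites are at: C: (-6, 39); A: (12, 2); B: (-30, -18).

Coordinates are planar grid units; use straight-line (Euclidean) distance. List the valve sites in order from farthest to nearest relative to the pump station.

B, C, A

Computing each straight-line distance from (-3, 5):
B (-30, -18): 35.5
C (-6, 39): 34.1
A (12, 2): 15.3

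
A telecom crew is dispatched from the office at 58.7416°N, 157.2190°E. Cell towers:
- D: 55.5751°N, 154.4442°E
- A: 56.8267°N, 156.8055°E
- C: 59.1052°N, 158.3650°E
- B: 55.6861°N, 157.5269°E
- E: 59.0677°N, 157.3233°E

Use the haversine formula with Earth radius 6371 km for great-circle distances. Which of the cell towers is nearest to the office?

E

Distances from the office (58.7416°N, 157.2190°E):
E: 36.8 km
C: 77.2 km
A: 214.3 km
B: 340.3 km
D: 389.8 km
The nearest is E at 36.8 km.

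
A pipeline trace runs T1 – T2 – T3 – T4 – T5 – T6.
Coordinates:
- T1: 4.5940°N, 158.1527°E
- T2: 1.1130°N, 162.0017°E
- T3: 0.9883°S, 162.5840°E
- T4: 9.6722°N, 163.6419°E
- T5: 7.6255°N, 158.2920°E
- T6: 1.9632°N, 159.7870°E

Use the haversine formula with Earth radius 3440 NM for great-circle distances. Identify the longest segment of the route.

Leg distances:
T1→T2: 311.3 NM
T2→T3: 130.9 NM
T3→T4: 643.2 NM
T4→T5: 340.5 NM
T5→T6: 351.5 NM
The longest leg is T3–T4 at 643.2 NM.

T3–T4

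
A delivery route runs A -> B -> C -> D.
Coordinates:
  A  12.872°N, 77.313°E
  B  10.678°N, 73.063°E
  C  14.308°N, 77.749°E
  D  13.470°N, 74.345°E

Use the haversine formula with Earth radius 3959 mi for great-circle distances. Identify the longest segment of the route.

B–C

Leg distances:
A→B: 325.0 mi
B→C: 403.5 mi
C→D: 235.6 mi
The longest leg is B–C at 403.5 mi.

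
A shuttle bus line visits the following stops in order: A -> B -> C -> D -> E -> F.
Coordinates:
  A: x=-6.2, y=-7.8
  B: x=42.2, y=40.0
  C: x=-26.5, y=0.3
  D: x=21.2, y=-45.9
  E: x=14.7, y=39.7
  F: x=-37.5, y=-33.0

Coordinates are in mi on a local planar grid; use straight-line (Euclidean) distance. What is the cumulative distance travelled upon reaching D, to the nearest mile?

Leg distances:
A→B: 68.0 mi  (cumulative 68.0 mi)
B→C: 79.3 mi  (cumulative 147.4 mi)
C→D: 66.4 mi  (cumulative 213.8 mi)
Cumulative distance at D ≈ 214 mi.

214 mi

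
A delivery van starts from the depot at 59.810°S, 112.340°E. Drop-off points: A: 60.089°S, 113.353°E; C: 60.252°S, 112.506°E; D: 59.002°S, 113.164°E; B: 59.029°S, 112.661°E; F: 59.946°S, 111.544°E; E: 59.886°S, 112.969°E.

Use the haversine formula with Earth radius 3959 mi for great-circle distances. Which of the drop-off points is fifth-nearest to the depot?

Distances from the depot (59.810°S, 112.340°E):
E: 22.5 mi
F: 29.2 mi
C: 31.1 mi
A: 40.0 mi
B: 55.1 mi
D: 62.9 mi
The fifth-nearest is B at 55.1 mi.

B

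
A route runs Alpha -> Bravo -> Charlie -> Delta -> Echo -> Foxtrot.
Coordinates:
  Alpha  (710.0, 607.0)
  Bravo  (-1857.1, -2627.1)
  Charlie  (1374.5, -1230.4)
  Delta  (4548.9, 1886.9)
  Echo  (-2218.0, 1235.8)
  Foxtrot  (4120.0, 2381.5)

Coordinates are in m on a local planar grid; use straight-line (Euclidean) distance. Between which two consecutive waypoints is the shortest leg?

Leg distances:
Alpha→Bravo: 4129.1 m
Bravo→Charlie: 3520.5 m
Charlie→Delta: 4449.1 m
Delta→Echo: 6798.2 m
Echo→Foxtrot: 6440.7 m
The shortest leg is Bravo–Charlie at 3520.5 m.

Bravo–Charlie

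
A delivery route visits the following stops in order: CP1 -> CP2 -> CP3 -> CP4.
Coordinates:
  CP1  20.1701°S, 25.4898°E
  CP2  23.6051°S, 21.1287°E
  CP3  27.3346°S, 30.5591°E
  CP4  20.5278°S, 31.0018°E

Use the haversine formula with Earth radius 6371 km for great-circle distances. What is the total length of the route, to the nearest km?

Leg distances:
CP1→CP2: 590.1 km  (cumulative 590.1 km)
CP2→CP3: 1033.1 km  (cumulative 1623.2 km)
CP3→CP4: 758.2 km  (cumulative 2381.5 km)
Total route length ≈ 2381 km.

2381 km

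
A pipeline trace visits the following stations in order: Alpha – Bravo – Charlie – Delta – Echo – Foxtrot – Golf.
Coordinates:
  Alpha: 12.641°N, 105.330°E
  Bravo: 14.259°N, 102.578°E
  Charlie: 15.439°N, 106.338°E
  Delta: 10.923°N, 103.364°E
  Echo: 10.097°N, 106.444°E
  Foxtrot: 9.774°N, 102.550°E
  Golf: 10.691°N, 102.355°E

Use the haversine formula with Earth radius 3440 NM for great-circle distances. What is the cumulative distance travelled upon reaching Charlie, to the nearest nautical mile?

Leg distances:
Alpha→Bravo: 187.8 NM  (cumulative 187.8 NM)
Bravo→Charlie: 229.4 NM  (cumulative 417.2 NM)
Cumulative distance at Charlie ≈ 417 NM.

417 NM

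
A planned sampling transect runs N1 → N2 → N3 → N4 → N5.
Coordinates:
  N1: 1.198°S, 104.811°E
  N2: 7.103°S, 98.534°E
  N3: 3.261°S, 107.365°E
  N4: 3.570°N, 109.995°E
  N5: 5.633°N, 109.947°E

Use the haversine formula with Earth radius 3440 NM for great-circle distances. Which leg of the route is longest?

N2–N3

Leg distances:
N1→N2: 516.6 NM
N2→N3: 576.1 NM
N3→N4: 439.4 NM
N4→N5: 123.9 NM
The longest leg is N2–N3 at 576.1 NM.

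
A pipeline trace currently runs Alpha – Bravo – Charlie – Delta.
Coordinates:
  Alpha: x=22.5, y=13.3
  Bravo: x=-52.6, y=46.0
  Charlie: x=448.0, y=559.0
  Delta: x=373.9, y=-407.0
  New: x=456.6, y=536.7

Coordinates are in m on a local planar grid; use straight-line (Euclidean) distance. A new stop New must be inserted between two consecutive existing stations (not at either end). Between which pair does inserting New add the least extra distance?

Added distance for inserting New between each consecutive pair:
Alpha–Bravo: 1305.2 m
Bravo–Charlie: 14.3 m
Charlie–Delta: 2.4 m
Smallest added distance is 2.4 m, inserting between Charlie and Delta.

between Charlie and Delta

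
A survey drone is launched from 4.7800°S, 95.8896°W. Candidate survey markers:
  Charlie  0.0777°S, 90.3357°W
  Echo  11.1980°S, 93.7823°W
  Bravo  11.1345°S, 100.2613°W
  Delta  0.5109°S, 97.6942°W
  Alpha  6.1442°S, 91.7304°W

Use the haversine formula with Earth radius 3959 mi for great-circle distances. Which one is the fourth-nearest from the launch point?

Distance to each, sorted:
Alpha: 301.2 mi
Delta: 320.2 mi
Echo: 466.3 mi
Charlie: 502.5 mi
Bravo: 531.2 mi
The fourth-nearest is Charlie at 502.5 mi.

Charlie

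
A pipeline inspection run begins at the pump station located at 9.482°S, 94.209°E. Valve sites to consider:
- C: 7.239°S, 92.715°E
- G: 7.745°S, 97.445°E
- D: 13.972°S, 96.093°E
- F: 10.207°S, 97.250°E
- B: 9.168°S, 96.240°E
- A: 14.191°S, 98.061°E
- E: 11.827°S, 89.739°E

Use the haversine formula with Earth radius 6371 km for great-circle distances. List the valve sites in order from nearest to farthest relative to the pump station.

B, C, F, G, D, E, A

Computing each great-circle distance from 9.482°S, 94.209°E:
B 9.168°S, 96.240°E: 225.6 km
C 7.239°S, 92.715°E: 298.7 km
F 10.207°S, 97.250°E: 342.8 km
G 7.745°S, 97.445°E: 404.8 km
D 13.972°S, 96.093°E: 539.7 km
E 11.827°S, 89.739°E: 553.7 km
A 14.191°S, 98.061°E: 670.7 km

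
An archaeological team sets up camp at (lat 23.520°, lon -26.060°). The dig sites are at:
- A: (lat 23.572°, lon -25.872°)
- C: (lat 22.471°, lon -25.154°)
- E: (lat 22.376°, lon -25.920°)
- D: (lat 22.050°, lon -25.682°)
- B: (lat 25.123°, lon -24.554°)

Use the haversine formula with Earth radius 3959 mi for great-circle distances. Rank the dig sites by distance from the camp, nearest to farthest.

A, E, C, D, B

Distances from the camp:
A (lat 23.572°, lon -25.872°): 12.4 mi
E (lat 22.376°, lon -25.920°): 79.5 mi
C (lat 22.471°, lon -25.154°): 92.6 mi
D (lat 22.050°, lon -25.682°): 104.4 mi
B (lat 25.123°, lon -24.554°): 145.8 mi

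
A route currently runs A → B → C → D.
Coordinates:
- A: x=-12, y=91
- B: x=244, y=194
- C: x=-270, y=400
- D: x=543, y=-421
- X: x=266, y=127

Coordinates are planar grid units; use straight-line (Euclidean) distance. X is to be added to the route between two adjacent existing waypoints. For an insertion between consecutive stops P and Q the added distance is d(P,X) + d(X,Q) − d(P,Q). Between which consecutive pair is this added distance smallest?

Added distance for inserting X between each consecutive pair:
A–B: 74.9
B–C: 118.3
C–D: 60.1
Smallest added distance is 60.1, inserting between C and D.

between C and D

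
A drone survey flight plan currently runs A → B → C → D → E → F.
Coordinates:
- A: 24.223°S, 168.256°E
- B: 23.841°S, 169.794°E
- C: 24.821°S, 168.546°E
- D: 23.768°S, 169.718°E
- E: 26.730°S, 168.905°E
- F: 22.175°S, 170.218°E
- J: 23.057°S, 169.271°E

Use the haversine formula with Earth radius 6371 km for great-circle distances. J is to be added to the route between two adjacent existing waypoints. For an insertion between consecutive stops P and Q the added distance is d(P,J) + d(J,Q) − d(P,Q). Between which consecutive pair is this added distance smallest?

between E and F

Added distance for inserting J between each consecutive pair:
A–B: 106.2 km
B–C: 144.8 km
C–D: 134.0 km
D–E: 162.0 km
E–F: 24.5 km
Smallest added distance is 24.5 km, inserting between E and F.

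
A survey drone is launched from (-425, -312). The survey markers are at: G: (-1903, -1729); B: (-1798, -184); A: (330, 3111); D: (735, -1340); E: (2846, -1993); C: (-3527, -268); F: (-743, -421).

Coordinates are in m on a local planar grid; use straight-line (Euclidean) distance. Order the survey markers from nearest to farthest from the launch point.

F, B, D, G, C, A, E

Distance from the launch point at (-425, -312) to each:
F (-743, -421): 336.2 m
B (-1798, -184): 1379.0 m
D (735, -1340): 1550.0 m
G (-1903, -1729): 2047.5 m
C (-3527, -268): 3102.3 m
A (330, 3111): 3505.3 m
E (2846, -1993): 3677.7 m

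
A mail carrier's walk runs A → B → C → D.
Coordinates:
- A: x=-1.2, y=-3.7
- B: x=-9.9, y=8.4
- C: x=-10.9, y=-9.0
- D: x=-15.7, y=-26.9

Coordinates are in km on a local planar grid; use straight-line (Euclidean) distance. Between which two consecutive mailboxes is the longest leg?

Leg distances:
A→B: 14.9 km
B→C: 17.4 km
C→D: 18.5 km
The longest leg is C–D at 18.5 km.

C–D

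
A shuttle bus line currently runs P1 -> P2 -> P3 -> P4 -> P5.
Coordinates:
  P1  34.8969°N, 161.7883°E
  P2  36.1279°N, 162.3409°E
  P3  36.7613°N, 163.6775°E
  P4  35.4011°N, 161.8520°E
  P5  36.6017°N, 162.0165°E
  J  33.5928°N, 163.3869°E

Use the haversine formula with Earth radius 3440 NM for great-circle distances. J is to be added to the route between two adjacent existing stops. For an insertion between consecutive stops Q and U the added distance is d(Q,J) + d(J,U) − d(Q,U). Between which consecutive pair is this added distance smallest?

Added distance for inserting J between each consecutive pair:
P1–P2: 193.5 NM
P2–P3: 276.5 NM
P3–P4: 202.8 NM
P4–P5: 252.7 NM
Smallest added distance is 193.5 NM, inserting between P1 and P2.

between P1 and P2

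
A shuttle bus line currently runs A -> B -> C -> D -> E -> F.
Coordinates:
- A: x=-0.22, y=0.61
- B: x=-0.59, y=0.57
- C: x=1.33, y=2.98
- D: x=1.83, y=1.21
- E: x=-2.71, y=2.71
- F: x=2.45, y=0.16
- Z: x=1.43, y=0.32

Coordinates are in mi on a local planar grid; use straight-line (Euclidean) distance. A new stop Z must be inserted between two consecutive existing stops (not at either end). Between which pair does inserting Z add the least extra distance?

Added distance for inserting Z between each consecutive pair:
A–B: 3.3 mi
B–C: 1.6 mi
C–D: 1.8 mi
D–E: 1.0 mi
E–F: 0.1 mi
Smallest added distance is 0.1 mi, inserting between E and F.

between E and F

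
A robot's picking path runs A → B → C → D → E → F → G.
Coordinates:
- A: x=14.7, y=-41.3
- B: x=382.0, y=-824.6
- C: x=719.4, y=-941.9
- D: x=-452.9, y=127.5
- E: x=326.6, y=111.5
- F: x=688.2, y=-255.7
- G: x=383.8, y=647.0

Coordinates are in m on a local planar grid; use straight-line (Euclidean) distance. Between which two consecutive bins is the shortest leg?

B–C

Leg distances:
A→B: 865.1 m
B→C: 357.2 m
C→D: 1586.8 m
D→E: 779.7 m
E→F: 515.4 m
F→G: 952.6 m
The shortest leg is B–C at 357.2 m.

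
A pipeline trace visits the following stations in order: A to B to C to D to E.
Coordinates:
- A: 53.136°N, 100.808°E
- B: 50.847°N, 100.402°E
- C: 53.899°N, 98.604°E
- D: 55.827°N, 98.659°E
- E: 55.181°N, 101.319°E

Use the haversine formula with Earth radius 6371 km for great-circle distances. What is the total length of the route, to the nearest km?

Leg distances:
A→B: 256.0 km  (cumulative 256.0 km)
B→C: 360.6 km  (cumulative 616.7 km)
C→D: 214.4 km  (cumulative 831.1 km)
D→E: 182.3 km  (cumulative 1013.3 km)
Total route length ≈ 1013 km.

1013 km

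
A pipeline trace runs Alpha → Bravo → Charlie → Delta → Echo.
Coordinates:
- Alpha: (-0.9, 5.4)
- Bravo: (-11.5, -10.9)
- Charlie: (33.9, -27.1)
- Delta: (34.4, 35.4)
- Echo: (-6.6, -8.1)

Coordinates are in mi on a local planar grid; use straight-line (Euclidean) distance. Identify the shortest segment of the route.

Alpha–Bravo

Leg distances:
Alpha→Bravo: 19.4 mi
Bravo→Charlie: 48.2 mi
Charlie→Delta: 62.5 mi
Delta→Echo: 59.8 mi
The shortest leg is Alpha–Bravo at 19.4 mi.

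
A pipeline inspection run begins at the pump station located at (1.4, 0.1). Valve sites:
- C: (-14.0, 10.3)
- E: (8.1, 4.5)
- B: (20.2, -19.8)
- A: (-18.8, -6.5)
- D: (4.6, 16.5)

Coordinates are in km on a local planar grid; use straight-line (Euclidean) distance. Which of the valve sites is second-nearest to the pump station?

Distances from the pump station ((1.4, 0.1)):
E: 8.0 km
D: 16.7 km
C: 18.5 km
A: 21.3 km
B: 27.4 km
The second-nearest is D at 16.7 km.

D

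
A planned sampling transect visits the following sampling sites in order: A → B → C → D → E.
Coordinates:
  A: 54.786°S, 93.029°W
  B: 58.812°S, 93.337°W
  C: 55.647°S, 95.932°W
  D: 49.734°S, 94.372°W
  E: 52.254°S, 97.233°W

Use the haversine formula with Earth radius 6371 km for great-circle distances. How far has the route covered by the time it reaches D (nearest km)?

1499 km

Leg distances:
A→B: 448.1 km  (cumulative 448.1 km)
B→C: 385.0 km  (cumulative 833.0 km)
C→D: 665.8 km  (cumulative 1498.8 km)
Cumulative distance at D ≈ 1499 km.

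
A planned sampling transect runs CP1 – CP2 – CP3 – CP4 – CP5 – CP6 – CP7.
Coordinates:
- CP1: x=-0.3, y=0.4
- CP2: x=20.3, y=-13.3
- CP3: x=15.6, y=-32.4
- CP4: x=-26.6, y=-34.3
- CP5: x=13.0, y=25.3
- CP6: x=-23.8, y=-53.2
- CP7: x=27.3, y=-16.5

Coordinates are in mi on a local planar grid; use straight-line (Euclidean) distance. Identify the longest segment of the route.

Leg distances:
CP1→CP2: 24.7 mi
CP2→CP3: 19.7 mi
CP3→CP4: 42.2 mi
CP4→CP5: 71.6 mi
CP5→CP6: 86.7 mi
CP6→CP7: 62.9 mi
The longest leg is CP5–CP6 at 86.7 mi.

CP5–CP6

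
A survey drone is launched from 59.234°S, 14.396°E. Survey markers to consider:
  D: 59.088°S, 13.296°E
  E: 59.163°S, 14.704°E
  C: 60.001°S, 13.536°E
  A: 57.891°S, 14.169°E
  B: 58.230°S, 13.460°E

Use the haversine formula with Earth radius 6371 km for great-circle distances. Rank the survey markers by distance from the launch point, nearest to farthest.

E, D, C, B, A

Distances from the launch point:
E 59.163°S, 14.704°E: 19.2 km
D 59.088°S, 13.296°E: 64.8 km
C 60.001°S, 13.536°E: 98.0 km
B 58.230°S, 13.460°E: 124.0 km
A 57.891°S, 14.169°E: 149.9 km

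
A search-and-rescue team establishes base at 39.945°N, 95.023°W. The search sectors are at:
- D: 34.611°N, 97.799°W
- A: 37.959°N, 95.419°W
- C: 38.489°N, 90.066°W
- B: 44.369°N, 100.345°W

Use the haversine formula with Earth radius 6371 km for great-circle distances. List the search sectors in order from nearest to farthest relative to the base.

A, C, D, B

Distances from the base:
A 37.959°N, 95.419°W: 223.5 km
C 38.489°N, 90.066°W: 456.6 km
D 34.611°N, 97.799°W: 641.9 km
B 44.369°N, 100.345°W: 658.8 km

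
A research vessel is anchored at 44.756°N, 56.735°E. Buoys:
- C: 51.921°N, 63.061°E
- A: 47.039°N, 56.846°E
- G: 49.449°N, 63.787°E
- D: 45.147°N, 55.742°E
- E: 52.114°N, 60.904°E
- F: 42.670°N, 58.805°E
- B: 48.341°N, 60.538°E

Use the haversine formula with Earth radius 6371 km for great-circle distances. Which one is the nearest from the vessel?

Distance to each, sorted:
D: 89.4 km
A: 254.0 km
F: 285.4 km
B: 493.3 km
G: 745.9 km
E: 873.7 km
C: 923.0 km
The nearest is D at 89.4 km.

D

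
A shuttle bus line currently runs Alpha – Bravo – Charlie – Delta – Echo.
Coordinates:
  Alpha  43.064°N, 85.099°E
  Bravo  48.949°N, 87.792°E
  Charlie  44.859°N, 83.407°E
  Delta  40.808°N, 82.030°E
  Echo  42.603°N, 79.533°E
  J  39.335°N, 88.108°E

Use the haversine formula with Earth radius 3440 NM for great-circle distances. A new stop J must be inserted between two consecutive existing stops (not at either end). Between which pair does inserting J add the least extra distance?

Added distance for inserting J between each consecutive pair:
Alpha–Bravo: 468.6 NM
Bravo–Charlie: 665.2 NM
Charlie–Delta: 434.3 NM
Delta–Echo: 572.6 NM
Smallest added distance is 434.3 NM, inserting between Charlie and Delta.

between Charlie and Delta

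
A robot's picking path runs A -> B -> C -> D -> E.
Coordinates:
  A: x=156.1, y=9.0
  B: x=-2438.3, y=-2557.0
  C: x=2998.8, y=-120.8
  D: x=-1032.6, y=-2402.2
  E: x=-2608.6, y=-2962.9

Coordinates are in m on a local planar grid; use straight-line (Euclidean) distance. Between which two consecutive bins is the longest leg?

Leg distances:
A→B: 3649.0 m
B→C: 5957.9 m
C→D: 4632.2 m
D→E: 1672.8 m
The longest leg is B–C at 5957.9 m.

B–C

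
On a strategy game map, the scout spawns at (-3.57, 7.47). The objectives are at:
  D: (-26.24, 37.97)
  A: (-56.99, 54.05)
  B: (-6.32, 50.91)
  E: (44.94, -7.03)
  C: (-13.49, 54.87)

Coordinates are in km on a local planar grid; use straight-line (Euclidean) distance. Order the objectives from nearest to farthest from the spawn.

Distance from the spawn at (-3.57, 7.47) to each:
D (-26.24, 37.97): 38.0 km
B (-6.32, 50.91): 43.5 km
C (-13.49, 54.87): 48.4 km
E (44.94, -7.03): 50.6 km
A (-56.99, 54.05): 70.9 km

D, B, C, E, A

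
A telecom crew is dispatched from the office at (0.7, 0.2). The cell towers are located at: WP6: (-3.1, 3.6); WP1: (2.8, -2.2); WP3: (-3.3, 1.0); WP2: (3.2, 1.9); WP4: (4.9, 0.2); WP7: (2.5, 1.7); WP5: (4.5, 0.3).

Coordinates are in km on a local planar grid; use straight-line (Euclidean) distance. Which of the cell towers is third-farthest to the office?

Distance to each, sorted:
WP6: 5.1 km
WP4: 4.2 km
WP3: 4.1 km
WP5: 3.8 km
WP1: 3.2 km
WP2: 3.0 km
WP7: 2.3 km
The third-farthest is WP3 at 4.1 km.

WP3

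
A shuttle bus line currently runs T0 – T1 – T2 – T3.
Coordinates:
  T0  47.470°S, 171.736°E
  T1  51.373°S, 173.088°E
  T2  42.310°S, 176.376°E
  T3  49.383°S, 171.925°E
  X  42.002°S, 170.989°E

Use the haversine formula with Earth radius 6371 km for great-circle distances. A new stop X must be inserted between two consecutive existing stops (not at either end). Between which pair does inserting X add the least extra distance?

between T2 and T3

Added distance for inserting X between each consecutive pair:
T0–T1: 1220.1 km
T1–T2: 461.4 km
T2–T3: 410.9 km
Smallest added distance is 410.9 km, inserting between T2 and T3.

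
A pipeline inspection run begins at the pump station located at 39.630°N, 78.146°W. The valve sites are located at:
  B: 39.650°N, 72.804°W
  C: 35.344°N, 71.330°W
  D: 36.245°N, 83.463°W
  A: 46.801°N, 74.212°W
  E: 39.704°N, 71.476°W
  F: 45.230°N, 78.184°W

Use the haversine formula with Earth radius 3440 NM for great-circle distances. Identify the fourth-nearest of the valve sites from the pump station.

F

Distance to each, sorted:
B: 247.0 NM
E: 308.2 NM
D: 323.5 NM
F: 336.2 NM
C: 414.1 NM
A: 463.5 NM
The fourth-nearest is F at 336.2 NM.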